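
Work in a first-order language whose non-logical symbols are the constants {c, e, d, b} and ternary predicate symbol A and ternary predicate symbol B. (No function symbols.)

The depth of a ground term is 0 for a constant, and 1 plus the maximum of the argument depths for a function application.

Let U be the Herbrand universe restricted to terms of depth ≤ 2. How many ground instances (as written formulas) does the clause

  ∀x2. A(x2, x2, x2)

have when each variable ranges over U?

4

Ground terms of depth ≤ 2:
  With no function symbols every ground term is a constant, so there are exactly 4 ground terms at every depth bound.
  N_0 = 4
  N_1 = 4
  N_2 = 4
  Explicitly: c, e, d, b.
So there are 4 ground terms available for substitution.
The body mentions the single quantified variable x2; since ground terms form a free algebra, no two substitutions collapse to the same formula.
Number of ground instances = 4.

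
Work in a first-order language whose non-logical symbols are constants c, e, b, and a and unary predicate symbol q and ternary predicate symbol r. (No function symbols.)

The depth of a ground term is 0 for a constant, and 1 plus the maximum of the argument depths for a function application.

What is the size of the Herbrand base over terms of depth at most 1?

68

First count ground terms of depth ≤ 1.
With no function symbols every ground term is a constant, so there are exactly 4 ground terms at every depth bound.
N_0 = 4
N_1 = 4
Explicitly: c, e, b, a.
So |H| = 4.
Ground atoms are formed by filling each argument slot of a predicate with a term from H, so an r-ary predicate gives |H|^r atoms:
  q: 4;  r: 4^3 = 64
Total ground atoms: 4 + 64 = 68.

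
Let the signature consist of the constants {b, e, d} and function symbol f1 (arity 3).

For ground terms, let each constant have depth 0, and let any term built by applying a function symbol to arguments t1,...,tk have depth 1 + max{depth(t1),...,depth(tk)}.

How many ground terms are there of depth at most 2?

27003

Count level by level. With function symbols f1/3, the terms of depth ≤ k are the 3 constants together with each function applied to depth-≤(k−1) tuples, so N_k = 3 + N_{k-1}^3.
N_0 = 3
N_1 = 3 + 3^3 = 30
N_2 = 3 + 30^3 = 27003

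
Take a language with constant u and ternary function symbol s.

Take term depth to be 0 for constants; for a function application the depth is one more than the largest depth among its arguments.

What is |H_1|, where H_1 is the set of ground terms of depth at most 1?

2

Count level by level. With function symbols s/3, the terms of depth ≤ k are the 1 constant together with each function applied to depth-≤(k−1) tuples, so N_k = 1 + N_{k-1}^3.
N_0 = 1
N_1 = 1 + 1^3 = 2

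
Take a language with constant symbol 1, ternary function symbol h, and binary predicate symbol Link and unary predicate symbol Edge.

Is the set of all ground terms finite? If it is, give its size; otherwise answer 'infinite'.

infinite

The signature has at least one function symbol (h, arity 3) and at least one constant (1).
Iterating h gives infinitely many distinct ground terms: 1, h(1, 1, 1), h(h(1, 1, 1), h(1, 1, 1), h(1, 1, 1)), ...
So the Herbrand universe is infinite.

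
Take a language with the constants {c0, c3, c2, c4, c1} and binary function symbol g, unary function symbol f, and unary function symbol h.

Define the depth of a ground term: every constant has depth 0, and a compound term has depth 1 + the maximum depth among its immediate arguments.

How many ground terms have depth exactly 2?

1645

Count level by level. With function symbols g/2, f/1, h/1, the terms of depth ≤ k are the 5 constants together with each function applied to depth-≤(k−1) tuples, so N_k = 5 + N_{k-1}^2 + N_{k-1} + N_{k-1}.
N_0 = 5
N_1 = 5 + 5^2 + 5 + 5 = 40
N_2 = 5 + 40^2 + 40 + 40 = 1685
Terms of depth exactly 2: N_2 − N_1 = 1685 − 40 = 1645.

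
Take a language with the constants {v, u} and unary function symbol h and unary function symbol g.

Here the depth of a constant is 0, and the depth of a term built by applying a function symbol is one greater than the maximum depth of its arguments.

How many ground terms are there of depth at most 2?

14

Write N_k for the number of ground terms of depth ≤ k. A term of depth ≤ k is either a constant or a function symbol applied to arguments of depth ≤ k−1, so N_k = 2 + N_{k-1} + N_{k-1}.
N_0 = 2
N_1 = 2 + 2 + 2 = 6
N_2 = 2 + 6 + 6 = 14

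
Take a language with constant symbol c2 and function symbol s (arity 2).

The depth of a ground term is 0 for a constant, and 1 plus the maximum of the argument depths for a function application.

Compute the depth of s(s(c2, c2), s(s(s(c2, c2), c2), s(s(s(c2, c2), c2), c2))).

depth(s(c2, c2)) = 1 + max(0, 0) = 1
depth(s(s(c2, c2), c2)) = 1 + max(1, 0) = 2
depth(s(s(s(c2, c2), c2), c2)) = 1 + max(2, 0) = 3
depth(s(s(s(c2, c2), c2), s(s(s(c2, c2), c2), c2))) = 1 + max(2, 3) = 4
depth(s(s(c2, c2), s(s(s(c2, c2), c2), s(s(s(c2, c2), c2), c2)))) = 1 + max(1, 4) = 5

5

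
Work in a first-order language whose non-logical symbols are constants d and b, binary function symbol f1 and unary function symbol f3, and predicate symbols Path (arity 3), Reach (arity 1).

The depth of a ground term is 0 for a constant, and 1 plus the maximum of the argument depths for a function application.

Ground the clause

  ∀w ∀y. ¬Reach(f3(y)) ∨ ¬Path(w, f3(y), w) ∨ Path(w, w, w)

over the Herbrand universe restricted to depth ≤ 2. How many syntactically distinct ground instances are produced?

Ground terms of depth ≤ 2:
  Let N_k count ground terms of depth at most k. Each non-constant term of depth ≤ k is some function symbol applied to depth-≤(k−1) arguments, giving N_k = 2 + N_{k-1}^2 + N_{k-1}.
  N_0 = 2
  N_1 = 2 + 2^2 + 2 = 8
  N_2 = 2 + 8^2 + 8 = 74
So there are 74 ground terms available for substitution.
Each of w, y ranges independently over the available ground terms, and distinct assignments produce distinct instances.
Number of ground instances = 74^2 = 5476.

5476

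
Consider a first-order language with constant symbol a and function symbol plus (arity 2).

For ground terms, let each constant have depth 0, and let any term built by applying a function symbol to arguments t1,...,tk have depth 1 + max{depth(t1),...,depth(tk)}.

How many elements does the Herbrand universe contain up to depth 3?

If N_k denotes the number of depth-≤k ground terms, the 1 constant gives N_0 = 1, and each function symbol of arity r contributes N_{k-1}^r new terms at level k: N_k = 1 + N_{k-1}^2.
N_0 = 1
N_1 = 1 + 1^2 = 2
N_2 = 1 + 2^2 = 5
N_3 = 1 + 5^2 = 26

26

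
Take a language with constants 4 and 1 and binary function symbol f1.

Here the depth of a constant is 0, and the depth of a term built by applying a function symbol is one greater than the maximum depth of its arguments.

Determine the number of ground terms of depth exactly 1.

4

Let N_k = |{terms of depth ≤ k}|. Then N_0 = 2 and N_k = 2 + N_{k-1}^2 for k ≥ 1 (one summand per function symbol, arity giving the exponent).
N_0 = 2
N_1 = 2 + 2^2 = 6
Terms of depth exactly 1: N_1 − N_0 = 6 − 2 = 4.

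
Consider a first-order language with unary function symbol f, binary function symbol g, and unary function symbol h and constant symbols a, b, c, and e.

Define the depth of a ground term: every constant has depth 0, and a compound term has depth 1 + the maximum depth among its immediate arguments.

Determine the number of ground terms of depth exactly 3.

Let N_k = |{terms of depth ≤ k}|. Then N_0 = 4 and N_k = 4 + N_{k-1} + N_{k-1}^2 + N_{k-1} for k ≥ 1 (one summand per function symbol, arity giving the exponent).
N_0 = 4
N_1 = 4 + 4 + 4^2 + 4 = 28
N_2 = 4 + 28 + 28^2 + 28 = 844
N_3 = 4 + 844 + 844^2 + 844 = 714028
Terms of depth exactly 3: N_3 − N_2 = 714028 − 844 = 713184.

713184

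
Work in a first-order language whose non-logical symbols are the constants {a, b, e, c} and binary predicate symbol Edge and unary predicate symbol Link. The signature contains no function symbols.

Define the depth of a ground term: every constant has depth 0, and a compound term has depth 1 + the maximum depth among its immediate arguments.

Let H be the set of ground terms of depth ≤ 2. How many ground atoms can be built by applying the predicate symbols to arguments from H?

First count ground terms of depth ≤ 2.
With no function symbols every ground term is a constant, so there are exactly 4 ground terms at every depth bound.
N_0 = 4
N_1 = 4
N_2 = 4
Explicitly: a, b, e, c.
So |H| = 4.
For each predicate symbol, the number of ground atoms is |H| raised to its arity; summing:
  Edge: 4^2 = 16;  Link: 4
Total ground atoms: 16 + 4 = 20.

20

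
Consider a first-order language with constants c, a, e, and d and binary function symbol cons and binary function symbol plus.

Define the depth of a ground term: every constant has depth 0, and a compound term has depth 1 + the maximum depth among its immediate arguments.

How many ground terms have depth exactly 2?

If N_k denotes the number of depth-≤k ground terms, the 4 constants give N_0 = 4, and each function symbol of arity r contributes N_{k-1}^r new terms at level k: N_k = 4 + N_{k-1}^2 + N_{k-1}^2.
N_0 = 4
N_1 = 4 + 4^2 + 4^2 = 36
N_2 = 4 + 36^2 + 36^2 = 2596
Terms of depth exactly 2: N_2 − N_1 = 2596 − 36 = 2560.

2560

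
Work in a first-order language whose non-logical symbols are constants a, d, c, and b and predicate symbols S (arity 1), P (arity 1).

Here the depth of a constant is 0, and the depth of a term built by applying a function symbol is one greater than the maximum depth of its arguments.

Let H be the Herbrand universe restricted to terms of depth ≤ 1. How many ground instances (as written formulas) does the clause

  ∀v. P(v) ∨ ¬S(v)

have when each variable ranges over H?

Ground terms of depth ≤ 1:
  With no function symbols every ground term is a constant, so there are exactly 4 ground terms at every depth bound.
  N_0 = 4
  N_1 = 4
  Explicitly: a, d, c, b.
So there are 4 ground terms available for substitution.
The body mentions the single quantified variable v; since ground terms form a free algebra, no two substitutions collapse to the same formula.
Number of ground instances = 4.

4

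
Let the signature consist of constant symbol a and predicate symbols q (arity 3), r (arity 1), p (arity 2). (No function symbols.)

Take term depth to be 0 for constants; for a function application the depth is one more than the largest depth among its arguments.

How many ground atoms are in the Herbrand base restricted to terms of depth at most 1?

3

First count ground terms of depth ≤ 1.
With no function symbols every ground term is a constant, so there is exactly 1 ground term at every depth bound.
N_0 = 1
N_1 = 1
Explicitly: a.
So |H| = 1.
For each predicate symbol, the number of ground atoms is |H| raised to its arity; summing:
  q: 1^3 = 1;  r: 1;  p: 1^2 = 1
Total ground atoms: 1 + 1 + 1 = 3.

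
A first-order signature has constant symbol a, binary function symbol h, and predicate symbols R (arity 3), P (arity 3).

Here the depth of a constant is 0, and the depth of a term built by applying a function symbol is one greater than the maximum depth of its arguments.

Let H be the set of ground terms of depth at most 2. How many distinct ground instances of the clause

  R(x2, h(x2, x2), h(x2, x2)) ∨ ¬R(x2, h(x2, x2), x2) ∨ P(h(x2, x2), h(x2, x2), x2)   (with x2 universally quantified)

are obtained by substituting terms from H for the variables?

Ground terms of depth ≤ 2:
  Write N_k for the number of ground terms of depth ≤ k. A term of depth ≤ k is either a constant or a function symbol applied to arguments of depth ≤ k−1, so N_k = 1 + N_{k-1}^2.
  N_0 = 1
  N_1 = 1 + 1^2 = 2
  N_2 = 1 + 2^2 = 5
So there are 5 ground terms available for substitution.
The clause has 1 distinct variable (x2), which appears in the body. In the free term algebra distinct substitutions yield syntactically distinct ground instances.
Number of ground instances = 5.

5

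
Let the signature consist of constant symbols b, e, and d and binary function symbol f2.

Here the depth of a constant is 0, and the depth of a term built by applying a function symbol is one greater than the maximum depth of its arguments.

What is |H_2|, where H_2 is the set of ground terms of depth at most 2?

147

If N_k denotes the number of depth-≤k ground terms, the 3 constants give N_0 = 3, and each function symbol of arity r contributes N_{k-1}^r new terms at level k: N_k = 3 + N_{k-1}^2.
N_0 = 3
N_1 = 3 + 3^2 = 12
N_2 = 3 + 12^2 = 147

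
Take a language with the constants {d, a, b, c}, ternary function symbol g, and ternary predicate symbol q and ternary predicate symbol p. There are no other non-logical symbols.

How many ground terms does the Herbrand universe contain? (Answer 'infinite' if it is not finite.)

infinite

The signature has at least one function symbol (g, arity 3) and at least one constant (d).
Iterating g gives infinitely many distinct ground terms: d, g(d, d, d), g(g(d, d, d), g(d, d, d), g(d, d, d)), ...
So the Herbrand universe is infinite.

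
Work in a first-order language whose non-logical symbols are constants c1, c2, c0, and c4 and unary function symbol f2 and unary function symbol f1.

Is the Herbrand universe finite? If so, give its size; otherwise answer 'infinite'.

The signature has at least one function symbol (f2, arity 1) and at least one constant (c1).
Iterating f2 gives infinitely many distinct ground terms: c1, f2(c1), f2(f2(c1)), ...
So the Herbrand universe is infinite.

infinite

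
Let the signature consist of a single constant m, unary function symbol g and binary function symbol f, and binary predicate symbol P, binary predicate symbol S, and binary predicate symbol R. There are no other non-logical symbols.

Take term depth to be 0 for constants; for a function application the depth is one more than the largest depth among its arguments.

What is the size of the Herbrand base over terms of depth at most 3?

First count ground terms of depth ≤ 3.
Let N_k = |{terms of depth ≤ k}|. Then N_0 = 1 and N_k = 1 + N_{k-1} + N_{k-1}^2 for k ≥ 1 (one summand per function symbol, arity giving the exponent).
N_0 = 1
N_1 = 1 + 1 + 1^2 = 3
N_2 = 1 + 3 + 3^2 = 13
N_3 = 1 + 13 + 13^2 = 183
So |H| = 183.
Ground atoms are formed by filling each argument slot of a predicate with a term from H, so an r-ary predicate gives |H|^r atoms:
  P: 183^2 = 33489;  S: 183^2 = 33489;  R: 183^2 = 33489
Total ground atoms: 33489 + 33489 + 33489 = 100467.

100467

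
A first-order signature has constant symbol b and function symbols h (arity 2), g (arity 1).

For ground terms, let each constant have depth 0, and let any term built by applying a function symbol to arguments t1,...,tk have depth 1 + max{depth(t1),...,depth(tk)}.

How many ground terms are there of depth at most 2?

Let N_k = |{terms of depth ≤ k}|. Then N_0 = 1 and N_k = 1 + N_{k-1}^2 + N_{k-1} for k ≥ 1 (one summand per function symbol, arity giving the exponent).
N_0 = 1
N_1 = 1 + 1^2 + 1 = 3
N_2 = 1 + 3^2 + 3 = 13

13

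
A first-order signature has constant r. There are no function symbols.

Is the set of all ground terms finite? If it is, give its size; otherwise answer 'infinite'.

1

There are no function symbols, so the only ground term is the single constant.
The Herbrand universe is {r}, finite with 1 element.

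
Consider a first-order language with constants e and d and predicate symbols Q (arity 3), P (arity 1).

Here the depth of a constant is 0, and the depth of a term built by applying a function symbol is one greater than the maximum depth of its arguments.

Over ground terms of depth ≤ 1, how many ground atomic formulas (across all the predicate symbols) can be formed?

First count ground terms of depth ≤ 1.
With no function symbols every ground term is a constant, so there are exactly 2 ground terms at every depth bound.
N_0 = 2
N_1 = 2
Explicitly: e, d.
So |H| = 2.
Each predicate of arity r yields |H|^r ground atoms (one per choice of an r-tuple from H):
  Q: 2^3 = 8;  P: 2
Total ground atoms: 8 + 2 = 10.

10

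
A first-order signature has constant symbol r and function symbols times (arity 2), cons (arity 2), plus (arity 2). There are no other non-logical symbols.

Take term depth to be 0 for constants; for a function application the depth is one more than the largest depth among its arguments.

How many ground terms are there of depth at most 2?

Count level by level. With function symbols times/2, cons/2, plus/2, the terms of depth ≤ k are the 1 constant together with each function applied to depth-≤(k−1) tuples, so N_k = 1 + N_{k-1}^2 + N_{k-1}^2 + N_{k-1}^2.
N_0 = 1
N_1 = 1 + 1^2 + 1^2 + 1^2 = 4
N_2 = 1 + 4^2 + 4^2 + 4^2 = 49

49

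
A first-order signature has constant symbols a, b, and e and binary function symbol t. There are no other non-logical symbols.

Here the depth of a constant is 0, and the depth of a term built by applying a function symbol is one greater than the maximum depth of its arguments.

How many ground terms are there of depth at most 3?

21612

Let N_k count ground terms of depth at most k. Each non-constant term of depth ≤ k is some function symbol applied to depth-≤(k−1) arguments, giving N_k = 3 + N_{k-1}^2.
N_0 = 3
N_1 = 3 + 3^2 = 12
N_2 = 3 + 12^2 = 147
N_3 = 3 + 147^2 = 21612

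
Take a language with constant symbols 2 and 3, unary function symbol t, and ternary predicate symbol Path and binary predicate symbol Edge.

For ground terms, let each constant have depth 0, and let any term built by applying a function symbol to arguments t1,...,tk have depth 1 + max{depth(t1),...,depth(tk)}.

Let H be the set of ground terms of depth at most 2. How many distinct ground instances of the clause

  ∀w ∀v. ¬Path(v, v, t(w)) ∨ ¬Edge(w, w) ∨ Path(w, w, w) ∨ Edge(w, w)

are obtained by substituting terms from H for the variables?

Ground terms of depth ≤ 2:
  Let N_k = |{terms of depth ≤ k}|. Then N_0 = 2 and N_k = 2 + N_{k-1} for k ≥ 1 (one summand per function symbol, arity giving the exponent).
  N_0 = 2
  N_1 = 2 + 2 = 4
  N_2 = 2 + 4 = 6
So there are 6 ground terms available for substitution.
There are 2 variables to instantiate (w, v), each occurring in at least one literal, so different choices give different ground instances.
Number of ground instances = 6^2 = 36.

36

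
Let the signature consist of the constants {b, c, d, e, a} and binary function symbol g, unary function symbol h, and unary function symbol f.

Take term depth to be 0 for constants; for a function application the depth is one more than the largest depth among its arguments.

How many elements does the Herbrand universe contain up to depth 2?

Let N_k count ground terms of depth at most k. Each non-constant term of depth ≤ k is some function symbol applied to depth-≤(k−1) arguments, giving N_k = 5 + N_{k-1}^2 + N_{k-1} + N_{k-1}.
N_0 = 5
N_1 = 5 + 5^2 + 5 + 5 = 40
N_2 = 5 + 40^2 + 40 + 40 = 1685

1685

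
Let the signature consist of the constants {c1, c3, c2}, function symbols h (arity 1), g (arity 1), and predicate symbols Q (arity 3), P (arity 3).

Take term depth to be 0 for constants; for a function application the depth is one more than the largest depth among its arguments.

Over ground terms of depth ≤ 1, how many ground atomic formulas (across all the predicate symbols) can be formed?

First count ground terms of depth ≤ 1.
If N_k denotes the number of depth-≤k ground terms, the 3 constants give N_0 = 3, and each function symbol of arity r contributes N_{k-1}^r new terms at level k: N_k = 3 + N_{k-1} + N_{k-1}.
N_0 = 3
N_1 = 3 + 3 + 3 = 9
Explicitly: c1, c3, c2, h(c1), h(c3), h(c2), g(c1), g(c3), g(c2).
So |H| = 9.
For each predicate symbol, the number of ground atoms is |H| raised to its arity; summing:
  Q: 9^3 = 729;  P: 9^3 = 729
Total ground atoms: 729 + 729 = 1458.

1458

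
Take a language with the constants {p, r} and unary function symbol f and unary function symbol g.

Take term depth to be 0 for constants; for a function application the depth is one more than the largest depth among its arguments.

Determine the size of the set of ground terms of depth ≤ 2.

Count level by level. With function symbols f/1, g/1, the terms of depth ≤ k are the 2 constants together with each function applied to depth-≤(k−1) tuples, so N_k = 2 + N_{k-1} + N_{k-1}.
N_0 = 2
N_1 = 2 + 2 + 2 = 6
N_2 = 2 + 6 + 6 = 14

14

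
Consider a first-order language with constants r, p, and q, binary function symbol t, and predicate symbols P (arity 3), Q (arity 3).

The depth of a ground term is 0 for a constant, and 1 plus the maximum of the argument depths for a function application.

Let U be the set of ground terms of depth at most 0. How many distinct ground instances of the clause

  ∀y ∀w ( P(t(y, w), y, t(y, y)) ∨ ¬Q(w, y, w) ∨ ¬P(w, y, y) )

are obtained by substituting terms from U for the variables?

9

Ground terms of depth ≤ 0:
  Let N_k count ground terms of depth at most k. Each non-constant term of depth ≤ k is some function symbol applied to depth-≤(k−1) arguments, giving N_k = 3 + N_{k-1}^2.
  N_0 = 3
  Explicitly: r, p, q.
So there are 3 ground terms available for substitution.
The clause has 2 distinct variables (y, w), each appearing in the body. In the free term algebra distinct substitutions yield syntactically distinct ground instances.
Number of ground instances = 3^2 = 9.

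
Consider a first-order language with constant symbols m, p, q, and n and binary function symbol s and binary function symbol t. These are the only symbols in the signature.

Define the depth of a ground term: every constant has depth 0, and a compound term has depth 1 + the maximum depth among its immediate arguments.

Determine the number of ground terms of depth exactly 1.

32

Write N_k for the number of ground terms of depth ≤ k. A term of depth ≤ k is either a constant or a function symbol applied to arguments of depth ≤ k−1, so N_k = 4 + N_{k-1}^2 + N_{k-1}^2.
N_0 = 4
N_1 = 4 + 4^2 + 4^2 = 36
Terms of depth exactly 1: N_1 − N_0 = 36 − 4 = 32.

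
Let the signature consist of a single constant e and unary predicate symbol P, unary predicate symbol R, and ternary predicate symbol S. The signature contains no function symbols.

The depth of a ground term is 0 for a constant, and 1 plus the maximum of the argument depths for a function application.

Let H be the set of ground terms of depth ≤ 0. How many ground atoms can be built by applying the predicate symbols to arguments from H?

3

First count ground terms of depth ≤ 0.
With no function symbols every ground term is a constant, so there is exactly 1 ground term at every depth bound.
N_0 = 1
So |H| = 1.
Ground atoms are formed by filling each argument slot of a predicate with a term from H, so an r-ary predicate gives |H|^r atoms:
  P: 1;  R: 1;  S: 1^3 = 1
Total ground atoms: 1 + 1 + 1 = 3.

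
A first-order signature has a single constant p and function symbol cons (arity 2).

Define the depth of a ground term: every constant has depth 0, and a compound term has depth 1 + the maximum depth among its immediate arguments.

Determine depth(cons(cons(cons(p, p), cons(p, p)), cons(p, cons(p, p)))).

depth(cons(p, p)) = 1 + max(0, 0) = 1
depth(cons(cons(p, p), cons(p, p))) = 1 + max(1, 1) = 2
depth(cons(p, cons(p, p))) = 1 + max(0, 1) = 2
depth(cons(cons(cons(p, p), cons(p, p)), cons(p, cons(p, p)))) = 1 + max(2, 2) = 3

3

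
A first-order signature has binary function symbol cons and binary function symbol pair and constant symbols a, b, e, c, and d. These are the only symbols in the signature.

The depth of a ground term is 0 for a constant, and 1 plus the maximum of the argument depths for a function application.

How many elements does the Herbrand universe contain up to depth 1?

55

Let N_k = |{terms of depth ≤ k}|. Then N_0 = 5 and N_k = 5 + N_{k-1}^2 + N_{k-1}^2 for k ≥ 1 (one summand per function symbol, arity giving the exponent).
N_0 = 5
N_1 = 5 + 5^2 + 5^2 = 55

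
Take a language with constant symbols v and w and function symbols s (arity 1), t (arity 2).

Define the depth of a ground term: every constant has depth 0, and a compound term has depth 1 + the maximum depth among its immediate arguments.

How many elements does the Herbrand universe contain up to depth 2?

Let N_k = |{terms of depth ≤ k}|. Then N_0 = 2 and N_k = 2 + N_{k-1} + N_{k-1}^2 for k ≥ 1 (one summand per function symbol, arity giving the exponent).
N_0 = 2
N_1 = 2 + 2 + 2^2 = 8
N_2 = 2 + 8 + 8^2 = 74

74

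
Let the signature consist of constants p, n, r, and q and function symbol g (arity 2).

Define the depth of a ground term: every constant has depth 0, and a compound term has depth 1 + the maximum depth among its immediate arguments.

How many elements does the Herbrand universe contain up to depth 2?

Write N_k for the number of ground terms of depth ≤ k. A term of depth ≤ k is either a constant or a function symbol applied to arguments of depth ≤ k−1, so N_k = 4 + N_{k-1}^2.
N_0 = 4
N_1 = 4 + 4^2 = 20
N_2 = 4 + 20^2 = 404

404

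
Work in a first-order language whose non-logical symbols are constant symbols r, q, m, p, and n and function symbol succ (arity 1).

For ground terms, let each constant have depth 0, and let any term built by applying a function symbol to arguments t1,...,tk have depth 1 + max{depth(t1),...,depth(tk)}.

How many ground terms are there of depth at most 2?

15

Let N_k = |{terms of depth ≤ k}|. Then N_0 = 5 and N_k = 5 + N_{k-1} for k ≥ 1 (one summand per function symbol, arity giving the exponent).
N_0 = 5
N_1 = 5 + 5 = 10
N_2 = 5 + 10 = 15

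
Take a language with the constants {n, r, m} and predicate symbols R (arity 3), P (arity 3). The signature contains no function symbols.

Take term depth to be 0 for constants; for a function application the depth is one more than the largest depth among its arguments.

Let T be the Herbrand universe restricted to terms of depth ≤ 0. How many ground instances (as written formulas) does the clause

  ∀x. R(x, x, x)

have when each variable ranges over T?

Ground terms of depth ≤ 0:
  With no function symbols every ground term is a constant, so there are exactly 3 ground terms at every depth bound.
  N_0 = 3
  Explicitly: n, r, m.
So there are 3 ground terms available for substitution.
There is 1 variable to instantiate (x),  occurring in at least one literal, so different choices give different ground instances.
Number of ground instances = 3.

3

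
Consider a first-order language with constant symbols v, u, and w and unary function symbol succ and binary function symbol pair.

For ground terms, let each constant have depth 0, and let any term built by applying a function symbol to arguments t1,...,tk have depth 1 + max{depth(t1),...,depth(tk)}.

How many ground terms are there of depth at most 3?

59295

Write N_k for the number of ground terms of depth ≤ k. A term of depth ≤ k is either a constant or a function symbol applied to arguments of depth ≤ k−1, so N_k = 3 + N_{k-1} + N_{k-1}^2.
N_0 = 3
N_1 = 3 + 3 + 3^2 = 15
N_2 = 3 + 15 + 15^2 = 243
N_3 = 3 + 243 + 243^2 = 59295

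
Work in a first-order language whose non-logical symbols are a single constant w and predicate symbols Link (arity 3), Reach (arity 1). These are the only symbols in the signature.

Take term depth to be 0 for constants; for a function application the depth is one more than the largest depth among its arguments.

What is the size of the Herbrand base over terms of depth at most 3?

First count ground terms of depth ≤ 3.
With no function symbols every ground term is a constant, so there is exactly 1 ground term at every depth bound.
N_0 = 1
N_1 = 1
N_2 = 1
N_3 = 1
Explicitly: w.
So |H| = 1.
For each predicate symbol, the number of ground atoms is |H| raised to its arity; summing:
  Link: 1^3 = 1;  Reach: 1
Total ground atoms: 1 + 1 = 2.

2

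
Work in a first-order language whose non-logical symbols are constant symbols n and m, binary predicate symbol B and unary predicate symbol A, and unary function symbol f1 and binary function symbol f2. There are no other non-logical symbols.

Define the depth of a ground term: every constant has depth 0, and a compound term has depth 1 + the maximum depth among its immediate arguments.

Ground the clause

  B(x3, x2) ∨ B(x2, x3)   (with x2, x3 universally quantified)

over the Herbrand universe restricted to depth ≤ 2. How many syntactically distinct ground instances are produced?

Ground terms of depth ≤ 2:
  Let N_k = |{terms of depth ≤ k}|. Then N_0 = 2 and N_k = 2 + N_{k-1} + N_{k-1}^2 for k ≥ 1 (one summand per function symbol, arity giving the exponent).
  N_0 = 2
  N_1 = 2 + 2 + 2^2 = 8
  N_2 = 2 + 8 + 8^2 = 74
So there are 74 ground terms available for substitution.
The body mentions every one of the 2 quantified variables; since ground terms form a free algebra, no two substitutions collapse to the same formula.
Number of ground instances = 74^2 = 5476.

5476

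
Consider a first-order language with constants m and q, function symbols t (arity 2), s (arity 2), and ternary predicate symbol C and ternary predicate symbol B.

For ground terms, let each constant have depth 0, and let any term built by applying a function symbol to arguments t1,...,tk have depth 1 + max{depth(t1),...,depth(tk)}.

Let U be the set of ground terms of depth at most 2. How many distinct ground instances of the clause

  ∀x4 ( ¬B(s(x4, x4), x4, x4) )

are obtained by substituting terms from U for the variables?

Ground terms of depth ≤ 2:
  Count level by level. With function symbols t/2, s/2, the terms of depth ≤ k are the 2 constants together with each function applied to depth-≤(k−1) tuples, so N_k = 2 + N_{k-1}^2 + N_{k-1}^2.
  N_0 = 2
  N_1 = 2 + 2^2 + 2^2 = 10
  N_2 = 2 + 10^2 + 10^2 = 202
So there are 202 ground terms available for substitution.
The body mentions the single quantified variable x4; since ground terms form a free algebra, no two substitutions collapse to the same formula.
Number of ground instances = 202.

202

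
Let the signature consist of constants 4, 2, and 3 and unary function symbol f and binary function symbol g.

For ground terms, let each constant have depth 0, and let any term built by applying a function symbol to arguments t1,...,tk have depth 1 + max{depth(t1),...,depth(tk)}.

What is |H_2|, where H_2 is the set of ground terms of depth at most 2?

Write N_k for the number of ground terms of depth ≤ k. A term of depth ≤ k is either a constant or a function symbol applied to arguments of depth ≤ k−1, so N_k = 3 + N_{k-1} + N_{k-1}^2.
N_0 = 3
N_1 = 3 + 3 + 3^2 = 15
N_2 = 3 + 15 + 15^2 = 243

243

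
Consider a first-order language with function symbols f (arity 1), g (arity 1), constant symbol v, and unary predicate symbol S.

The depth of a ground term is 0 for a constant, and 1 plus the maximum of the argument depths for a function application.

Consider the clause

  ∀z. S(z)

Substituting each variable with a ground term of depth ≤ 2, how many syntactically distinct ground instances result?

Ground terms of depth ≤ 2:
  Write N_k for the number of ground terms of depth ≤ k. A term of depth ≤ k is either a constant or a function symbol applied to arguments of depth ≤ k−1, so N_k = 1 + N_{k-1} + N_{k-1}.
  N_0 = 1
  N_1 = 1 + 1 + 1 = 3
  N_2 = 1 + 3 + 3 = 7
So there are 7 ground terms available for substitution.
The clause has 1 distinct variable (z), which appears in the body. In the free term algebra distinct substitutions yield syntactically distinct ground instances.
Number of ground instances = 7.

7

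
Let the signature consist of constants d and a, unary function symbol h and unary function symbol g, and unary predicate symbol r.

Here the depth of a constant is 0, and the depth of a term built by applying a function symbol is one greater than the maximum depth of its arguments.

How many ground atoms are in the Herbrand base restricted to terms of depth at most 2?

14

First count ground terms of depth ≤ 2.
Let N_k = |{terms of depth ≤ k}|. Then N_0 = 2 and N_k = 2 + N_{k-1} + N_{k-1} for k ≥ 1 (one summand per function symbol, arity giving the exponent).
N_0 = 2
N_1 = 2 + 2 + 2 = 6
N_2 = 2 + 6 + 6 = 14
So |H| = 14.
For each predicate symbol, the number of ground atoms is |H| raised to its arity; summing:
  r: 14
Total ground atoms: 14.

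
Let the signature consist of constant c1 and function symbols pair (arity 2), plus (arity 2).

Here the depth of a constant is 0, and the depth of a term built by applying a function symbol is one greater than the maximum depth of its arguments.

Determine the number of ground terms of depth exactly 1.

Count level by level. With function symbols pair/2, plus/2, the terms of depth ≤ k are the 1 constant together with each function applied to depth-≤(k−1) tuples, so N_k = 1 + N_{k-1}^2 + N_{k-1}^2.
N_0 = 1
N_1 = 1 + 1^2 + 1^2 = 3
Terms of depth exactly 1: N_1 − N_0 = 3 − 1 = 2.

2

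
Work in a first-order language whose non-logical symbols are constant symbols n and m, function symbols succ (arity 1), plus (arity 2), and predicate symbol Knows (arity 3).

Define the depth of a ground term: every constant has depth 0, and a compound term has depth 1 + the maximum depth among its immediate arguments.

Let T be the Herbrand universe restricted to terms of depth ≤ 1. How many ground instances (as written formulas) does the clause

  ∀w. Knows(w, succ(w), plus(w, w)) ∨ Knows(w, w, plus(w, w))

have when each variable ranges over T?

8

Ground terms of depth ≤ 1:
  If N_k denotes the number of depth-≤k ground terms, the 2 constants give N_0 = 2, and each function symbol of arity r contributes N_{k-1}^r new terms at level k: N_k = 2 + N_{k-1} + N_{k-1}^2.
  N_0 = 2
  N_1 = 2 + 2 + 2^2 = 8
  Explicitly: n, m, succ(n), succ(m), plus(n, n), plus(n, m), plus(m, n), plus(m, m).
So there are 8 ground terms available for substitution.
There is 1 variable to instantiate (w),  occurring in at least one literal, so different choices give different ground instances.
Number of ground instances = 8.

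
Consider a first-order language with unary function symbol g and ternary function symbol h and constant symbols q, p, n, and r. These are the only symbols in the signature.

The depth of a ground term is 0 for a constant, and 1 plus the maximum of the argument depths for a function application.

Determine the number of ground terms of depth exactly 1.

68

If N_k denotes the number of depth-≤k ground terms, the 4 constants give N_0 = 4, and each function symbol of arity r contributes N_{k-1}^r new terms at level k: N_k = 4 + N_{k-1} + N_{k-1}^3.
N_0 = 4
N_1 = 4 + 4 + 4^3 = 72
Terms of depth exactly 1: N_1 − N_0 = 72 − 4 = 68.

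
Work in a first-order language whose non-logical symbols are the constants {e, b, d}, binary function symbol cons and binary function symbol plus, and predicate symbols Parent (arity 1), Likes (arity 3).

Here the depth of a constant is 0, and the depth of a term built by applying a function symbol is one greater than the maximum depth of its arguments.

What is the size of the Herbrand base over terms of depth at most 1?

First count ground terms of depth ≤ 1.
Let N_k = |{terms of depth ≤ k}|. Then N_0 = 3 and N_k = 3 + N_{k-1}^2 + N_{k-1}^2 for k ≥ 1 (one summand per function symbol, arity giving the exponent).
N_0 = 3
N_1 = 3 + 3^2 + 3^2 = 21
So |H| = 21.
Each predicate of arity r yields |H|^r ground atoms (one per choice of an r-tuple from H):
  Parent: 21;  Likes: 21^3 = 9261
Total ground atoms: 21 + 9261 = 9282.

9282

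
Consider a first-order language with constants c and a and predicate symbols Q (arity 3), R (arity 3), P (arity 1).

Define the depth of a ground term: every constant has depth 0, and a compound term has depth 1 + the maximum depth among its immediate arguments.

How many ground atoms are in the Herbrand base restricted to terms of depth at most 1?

First count ground terms of depth ≤ 1.
With no function symbols every ground term is a constant, so there are exactly 2 ground terms at every depth bound.
N_0 = 2
N_1 = 2
Explicitly: c, a.
So |H| = 2.
Ground atoms are formed by filling each argument slot of a predicate with a term from H, so an r-ary predicate gives |H|^r atoms:
  Q: 2^3 = 8;  R: 2^3 = 8;  P: 2
Total ground atoms: 8 + 8 + 2 = 18.

18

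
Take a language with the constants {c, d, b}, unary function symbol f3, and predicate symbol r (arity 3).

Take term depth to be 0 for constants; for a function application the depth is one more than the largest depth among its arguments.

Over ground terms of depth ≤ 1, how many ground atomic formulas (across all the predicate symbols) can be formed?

First count ground terms of depth ≤ 1.
Let N_k count ground terms of depth at most k. Each non-constant term of depth ≤ k is some function symbol applied to depth-≤(k−1) arguments, giving N_k = 3 + N_{k-1}.
N_0 = 3
N_1 = 3 + 3 = 6
So |H| = 6.
For each predicate symbol, the number of ground atoms is |H| raised to its arity; summing:
  r: 6^3 = 216
Total ground atoms: 216.

216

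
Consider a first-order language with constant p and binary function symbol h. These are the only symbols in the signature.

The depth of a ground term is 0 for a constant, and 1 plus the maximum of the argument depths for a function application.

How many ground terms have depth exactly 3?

Let N_k = |{terms of depth ≤ k}|. Then N_0 = 1 and N_k = 1 + N_{k-1}^2 for k ≥ 1 (one summand per function symbol, arity giving the exponent).
N_0 = 1
N_1 = 1 + 1^2 = 2
N_2 = 1 + 2^2 = 5
N_3 = 1 + 5^2 = 26
Terms of depth exactly 3: N_3 − N_2 = 26 − 5 = 21.

21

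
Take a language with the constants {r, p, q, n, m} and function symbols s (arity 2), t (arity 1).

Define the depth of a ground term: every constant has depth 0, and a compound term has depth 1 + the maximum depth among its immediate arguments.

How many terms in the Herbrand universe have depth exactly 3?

1600230

Count level by level. With function symbols s/2, t/1, the terms of depth ≤ k are the 5 constants together with each function applied to depth-≤(k−1) tuples, so N_k = 5 + N_{k-1}^2 + N_{k-1}.
N_0 = 5
N_1 = 5 + 5^2 + 5 = 35
N_2 = 5 + 35^2 + 35 = 1265
N_3 = 5 + 1265^2 + 1265 = 1601495
Terms of depth exactly 3: N_3 − N_2 = 1601495 − 1265 = 1600230.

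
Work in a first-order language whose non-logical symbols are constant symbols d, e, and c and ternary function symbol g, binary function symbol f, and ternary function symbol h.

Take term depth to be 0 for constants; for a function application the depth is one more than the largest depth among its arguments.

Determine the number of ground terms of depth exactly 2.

Let N_k = |{terms of depth ≤ k}|. Then N_0 = 3 and N_k = 3 + N_{k-1}^3 + N_{k-1}^2 + N_{k-1}^3 for k ≥ 1 (one summand per function symbol, arity giving the exponent).
N_0 = 3
N_1 = 3 + 3^3 + 3^2 + 3^3 = 66
N_2 = 3 + 66^3 + 66^2 + 66^3 = 579351
Terms of depth exactly 2: N_2 − N_1 = 579351 − 66 = 579285.

579285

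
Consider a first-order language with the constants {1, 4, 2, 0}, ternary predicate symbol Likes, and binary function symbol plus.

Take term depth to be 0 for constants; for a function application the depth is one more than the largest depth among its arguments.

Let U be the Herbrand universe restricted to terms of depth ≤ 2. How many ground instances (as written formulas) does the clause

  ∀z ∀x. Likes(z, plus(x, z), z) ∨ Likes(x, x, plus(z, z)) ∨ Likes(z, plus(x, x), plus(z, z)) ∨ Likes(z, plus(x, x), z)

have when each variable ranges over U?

Ground terms of depth ≤ 2:
  Let N_k count ground terms of depth at most k. Each non-constant term of depth ≤ k is some function symbol applied to depth-≤(k−1) arguments, giving N_k = 4 + N_{k-1}^2.
  N_0 = 4
  N_1 = 4 + 4^2 = 20
  N_2 = 4 + 20^2 = 404
So there are 404 ground terms available for substitution.
The clause has 2 distinct variables (z, x), each appearing in the body. In the free term algebra distinct substitutions yield syntactically distinct ground instances.
Number of ground instances = 404^2 = 163216.

163216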